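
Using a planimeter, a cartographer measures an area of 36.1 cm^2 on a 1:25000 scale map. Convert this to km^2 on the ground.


ground_area = 36.1 * (25000/100)^2 = 2256250.0 m^2 = 2.25625 km^2 ≈ 2.256 km^2

2.256 km^2


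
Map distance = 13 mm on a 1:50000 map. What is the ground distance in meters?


ground = 13 mm * 50000 / 1000 = 650.0 m

650.0 m


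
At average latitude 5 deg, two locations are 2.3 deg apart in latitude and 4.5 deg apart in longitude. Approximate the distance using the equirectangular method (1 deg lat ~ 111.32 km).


dlat_km = 2.3 * 111.32 = 256.036
dlon_km = 4.5 * 111.32 * cos(5) ≈ 499.034
dist = sqrt(256.036^2 + 499.034^2) ≈ 560.9 km

560.9 km


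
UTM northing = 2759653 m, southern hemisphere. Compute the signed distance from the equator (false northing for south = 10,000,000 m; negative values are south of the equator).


For southern: actual = 2759653 - 10000000 = -7240347 m

-7240347 m


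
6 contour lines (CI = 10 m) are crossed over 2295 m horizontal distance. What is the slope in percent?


elevation change = 6 * 10 = 60 m
slope = 60 / 2295 * 100 = 2.6%

2.6%


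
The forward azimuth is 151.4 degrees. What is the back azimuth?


back azimuth = (151.4 + 180) mod 360 = 331.4 degrees

331.4 degrees


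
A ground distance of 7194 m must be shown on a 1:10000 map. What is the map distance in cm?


map_cm = 7194 * 100 / 10000 = 71.94 cm

71.94 cm


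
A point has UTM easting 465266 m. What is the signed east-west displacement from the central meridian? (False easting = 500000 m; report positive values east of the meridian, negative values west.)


displacement = 465266 - 500000 = -34734 m

-34734 m


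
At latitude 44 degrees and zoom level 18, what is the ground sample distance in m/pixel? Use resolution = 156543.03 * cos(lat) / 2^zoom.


res = 156543.03 * cos(44) / 2^18 = 156543.03 * 0.7193398 / 262144 = 0.43 m/pixel

0.43 m/pixel


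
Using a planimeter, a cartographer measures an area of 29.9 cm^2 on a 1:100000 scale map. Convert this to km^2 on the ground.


ground_area = 29.9 * (100000/100)^2 = 29900000.0 m^2 = 29.9 km^2

29.9 km^2


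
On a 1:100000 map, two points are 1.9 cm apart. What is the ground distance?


ground = 1.9 cm * 100000 / 100 = 1900.0 m = 1.9 km

1.9 km


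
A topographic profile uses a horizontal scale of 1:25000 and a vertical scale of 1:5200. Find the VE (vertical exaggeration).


VE = horizontal_scale / vertical_scale = 25000 / 5200 ≈ 4.8

4.8x


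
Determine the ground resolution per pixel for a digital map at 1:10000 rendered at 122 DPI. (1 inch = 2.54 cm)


pixel_cm = 2.54 / 122 ≈ 0.02082 cm
ground = pixel_cm * 10000 / 100 = 2.54 * 10000 / (122 * 100) = 25400 / 12200 ≈ 2.08 m

2.08 m


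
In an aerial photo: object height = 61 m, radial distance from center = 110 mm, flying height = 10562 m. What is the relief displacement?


d = h * r / H = 61 * 110 / 10562 = 0.64 mm

0.64 mm


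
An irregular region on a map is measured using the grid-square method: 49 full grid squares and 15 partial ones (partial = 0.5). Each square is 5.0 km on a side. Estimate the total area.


effective squares = 49 + 15 * 0.5 = 56.5
area = 56.5 * 25.0 = 1412.5 km^2

1412.5 km^2


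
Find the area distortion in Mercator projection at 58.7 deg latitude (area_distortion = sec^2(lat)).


area_distortion = 1/cos^2(58.7) = 3.705

3.705


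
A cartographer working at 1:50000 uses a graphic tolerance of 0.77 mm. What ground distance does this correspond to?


ground = 0.77 mm * 50000 / 1000 = 38.5 m

38.5 m


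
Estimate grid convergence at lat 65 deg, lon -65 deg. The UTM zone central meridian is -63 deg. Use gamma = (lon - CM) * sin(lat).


gamma = (-65 - -63) * sin(65) = -2 * 0.906308 = -1.813 degrees

-1.813 degrees


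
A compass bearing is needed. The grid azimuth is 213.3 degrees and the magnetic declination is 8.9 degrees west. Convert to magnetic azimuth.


magnetic azimuth = grid azimuth - declination (east +ve)
mag_az = 213.3 - -8.9 = 222.2 degrees

222.2 degrees


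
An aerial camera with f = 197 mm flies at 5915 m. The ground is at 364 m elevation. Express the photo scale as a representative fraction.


scale = f / (H - h) = 197 mm / 5551 m = 197 / 5551000 = 1:28178

1:28178


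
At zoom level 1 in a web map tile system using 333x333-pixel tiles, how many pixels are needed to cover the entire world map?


tiles per axis = 2^1 = 2
total tiles = 2^2 = 4
pixels per axis = 2 * 333 = 666
total pixels = 666^2 = 443556

443556 pixels


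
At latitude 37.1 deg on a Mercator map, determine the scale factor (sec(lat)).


SF = 1 / cos(37.1) = 1 / 0.797584 = 1.254

1.254


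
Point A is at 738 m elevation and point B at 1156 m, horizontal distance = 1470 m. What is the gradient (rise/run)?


gradient = (1156 - 738) / 1470 = 418 / 1470 = 0.2844

0.2844


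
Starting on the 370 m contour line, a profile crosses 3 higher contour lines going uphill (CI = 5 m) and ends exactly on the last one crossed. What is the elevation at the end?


elevation = 370 + 3 * 5 = 385 m

385 m


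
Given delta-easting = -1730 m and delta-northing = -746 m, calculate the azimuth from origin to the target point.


az = atan2(-1730, -746) = -113.3 deg
adjusted to 0-360: 246.7 degrees

246.7 degrees


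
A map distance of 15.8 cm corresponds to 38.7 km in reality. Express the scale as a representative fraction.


ground = 38.7 km = 3870000 cm; RF denominator = ground / map = 3870000 / 15.8 ≈ 244937; RF = 1:244937

1:244937


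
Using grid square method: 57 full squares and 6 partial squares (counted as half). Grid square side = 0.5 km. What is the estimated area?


effective squares = 57 + 6 * 0.5 = 60.0
area = 60.0 * 0.25 = 15.0 km^2

15.0 km^2


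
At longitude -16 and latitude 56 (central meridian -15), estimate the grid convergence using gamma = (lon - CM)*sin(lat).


gamma = (-16 - -15) * sin(56) = -1 * 0.829038 = -0.829 degrees

-0.829 degrees


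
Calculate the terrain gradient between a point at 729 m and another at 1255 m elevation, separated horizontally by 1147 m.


gradient = (1255 - 729) / 1147 = 526 / 1147 = 0.4586

0.4586


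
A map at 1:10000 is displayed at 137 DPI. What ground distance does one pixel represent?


pixel_cm = 2.54 / 137 ≈ 0.01854 cm
ground = pixel_cm * 10000 / 100 = 2.54 * 10000 / (137 * 100) = 25400 / 13700 ≈ 1.85 m

1.85 m


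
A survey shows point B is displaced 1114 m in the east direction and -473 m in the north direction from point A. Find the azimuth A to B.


az = atan2(1114, -473) = 113.0 deg
adjusted to 0-360: 113.0 degrees

113.0 degrees


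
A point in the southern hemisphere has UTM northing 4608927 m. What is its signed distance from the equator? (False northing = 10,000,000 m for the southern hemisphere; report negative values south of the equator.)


For southern: actual = 4608927 - 10000000 = -5391073 m

-5391073 m


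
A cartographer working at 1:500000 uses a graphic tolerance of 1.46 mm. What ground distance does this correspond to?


ground = 1.46 mm * 500000 / 1000 = 730.0 m

730.0 m


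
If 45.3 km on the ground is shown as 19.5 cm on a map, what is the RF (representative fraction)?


ground = 45.3 km = 4530000 cm; RF denominator = ground / map = 4530000 / 19.5 ≈ 232308; RF = 1:232308

1:232308


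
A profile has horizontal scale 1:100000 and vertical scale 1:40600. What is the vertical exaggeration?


VE = horizontal_scale / vertical_scale = 100000 / 40600 ≈ 2.5

2.5x


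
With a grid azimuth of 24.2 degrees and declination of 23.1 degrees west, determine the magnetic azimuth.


magnetic azimuth = grid azimuth - declination (east +ve)
mag_az = 24.2 - -23.1 = 47.3 degrees

47.3 degrees


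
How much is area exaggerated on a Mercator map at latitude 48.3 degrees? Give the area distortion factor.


area_distortion = 1/cos^2(48.3) = 2.26

2.26


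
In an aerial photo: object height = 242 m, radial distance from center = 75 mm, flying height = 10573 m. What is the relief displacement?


d = h * r / H = 242 * 75 / 10573 = 1.72 mm

1.72 mm


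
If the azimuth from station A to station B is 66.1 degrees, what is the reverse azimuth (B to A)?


back azimuth = (66.1 + 180) mod 360 = 246.1 degrees

246.1 degrees


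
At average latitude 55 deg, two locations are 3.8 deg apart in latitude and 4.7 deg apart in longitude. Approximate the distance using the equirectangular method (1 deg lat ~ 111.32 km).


dlat_km = 3.8 * 111.32 = 423.016
dlon_km = 4.7 * 111.32 * cos(55) ≈ 300.097
dist = sqrt(423.016^2 + 300.097^2) ≈ 518.7 km

518.7 km


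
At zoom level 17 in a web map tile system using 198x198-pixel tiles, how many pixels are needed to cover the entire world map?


tiles per axis = 2^17 = 131072
total tiles = 131072^2 = 17179869184
pixels per axis = 131072 * 198 = 25952256
total pixels = 25952256^2 = 673519591489536

673519591489536 pixels


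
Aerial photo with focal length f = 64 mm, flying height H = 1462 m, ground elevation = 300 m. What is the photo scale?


scale = f / (H - h) = 64 mm / 1162 m = 64 / 1162000 = 1:18156

1:18156


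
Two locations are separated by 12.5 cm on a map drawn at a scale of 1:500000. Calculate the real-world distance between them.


ground = 12.5 cm * 500000 / 100 = 62500.0 m = 62.5 km

62.5 km


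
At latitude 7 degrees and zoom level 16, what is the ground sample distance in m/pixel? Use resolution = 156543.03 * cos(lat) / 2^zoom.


res = 156543.03 * cos(7) / 2^16 = 156543.03 * 0.99254615 / 65536 = 2.37 m/pixel

2.37 m/pixel


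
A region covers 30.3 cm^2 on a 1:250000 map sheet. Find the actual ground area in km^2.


ground_area = 30.3 * (250000/100)^2 = 189375000.0 m^2 = 189.375 km^2

189.375 km^2


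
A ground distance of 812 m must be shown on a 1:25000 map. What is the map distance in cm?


map_cm = 812 * 100 / 25000 = 3.248 cm ≈ 3.25 cm

3.25 cm


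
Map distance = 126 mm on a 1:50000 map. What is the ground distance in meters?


ground = 126 mm * 50000 / 1000 = 6300.0 m

6300.0 m


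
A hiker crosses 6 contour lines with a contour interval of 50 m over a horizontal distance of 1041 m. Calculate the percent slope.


elevation change = 6 * 50 = 300 m
slope = 300 / 1041 * 100 = 28.8%

28.8%


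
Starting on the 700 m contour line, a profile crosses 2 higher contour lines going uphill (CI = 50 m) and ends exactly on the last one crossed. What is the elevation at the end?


elevation = 700 + 2 * 50 = 800 m

800 m


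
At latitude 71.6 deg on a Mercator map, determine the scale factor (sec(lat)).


SF = 1 / cos(71.6) = 1 / 0.315649 = 3.168

3.168


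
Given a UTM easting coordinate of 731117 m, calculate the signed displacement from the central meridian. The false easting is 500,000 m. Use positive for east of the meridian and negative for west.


displacement = 731117 - 500000 = 231117 m

231117 m


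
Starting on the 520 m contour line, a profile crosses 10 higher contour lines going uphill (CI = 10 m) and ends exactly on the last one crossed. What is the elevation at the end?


elevation = 520 + 10 * 10 = 620 m

620 m


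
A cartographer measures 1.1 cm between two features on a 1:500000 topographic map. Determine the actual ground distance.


ground = 1.1 cm * 500000 / 100 = 5500.0 m = 5.5 km

5.5 km


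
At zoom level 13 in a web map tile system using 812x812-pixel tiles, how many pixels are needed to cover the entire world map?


tiles per axis = 2^13 = 8192
total tiles = 8192^2 = 67108864
pixels per axis = 8192 * 812 = 6651904
total pixels = 6651904^2 = 44247826825216

44247826825216 pixels


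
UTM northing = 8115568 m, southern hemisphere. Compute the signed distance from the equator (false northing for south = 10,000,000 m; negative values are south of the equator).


For southern: actual = 8115568 - 10000000 = -1884432 m

-1884432 m


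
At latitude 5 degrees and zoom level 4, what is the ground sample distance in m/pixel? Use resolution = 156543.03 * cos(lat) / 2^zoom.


res = 156543.03 * cos(5) / 2^4 = 156543.03 * 0.9961947 / 16 = 9746.71 m/pixel

9746.71 m/pixel


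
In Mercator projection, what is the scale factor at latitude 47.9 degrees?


SF = 1 / cos(47.9) = 1 / 0.670427 = 1.492

1.492


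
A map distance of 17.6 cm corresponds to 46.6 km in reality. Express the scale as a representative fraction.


ground = 46.6 km = 4660000 cm; RF denominator = ground / map = 4660000 / 17.6 ≈ 264773; RF = 1:264773

1:264773


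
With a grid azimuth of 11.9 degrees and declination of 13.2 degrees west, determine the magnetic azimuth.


magnetic azimuth = grid azimuth - declination (east +ve)
mag_az = 11.9 - -13.2 = 25.1 degrees

25.1 degrees


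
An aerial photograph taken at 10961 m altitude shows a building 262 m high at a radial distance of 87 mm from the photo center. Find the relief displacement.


d = h * r / H = 262 * 87 / 10961 = 2.08 mm

2.08 mm


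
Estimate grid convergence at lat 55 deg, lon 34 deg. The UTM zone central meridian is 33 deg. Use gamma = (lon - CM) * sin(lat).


gamma = (34 - 33) * sin(55) = 1 * 0.819152 = 0.819 degrees

0.819 degrees


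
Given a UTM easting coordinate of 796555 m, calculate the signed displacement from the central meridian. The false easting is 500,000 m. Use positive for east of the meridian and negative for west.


displacement = 796555 - 500000 = 296555 m

296555 m


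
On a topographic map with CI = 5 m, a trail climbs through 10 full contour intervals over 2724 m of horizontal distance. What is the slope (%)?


elevation change = 10 * 5 = 50 m
slope = 50 / 2724 * 100 = 1.8%

1.8%


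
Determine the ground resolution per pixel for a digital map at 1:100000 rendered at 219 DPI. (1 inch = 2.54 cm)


pixel_cm = 2.54 / 219 ≈ 0.011598 cm
ground = pixel_cm * 100000 / 100 = 2.54 * 100000 / (219 * 100) = 254000 / 21900 ≈ 11.6 m

11.6 m


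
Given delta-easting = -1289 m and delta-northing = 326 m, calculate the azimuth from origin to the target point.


az = atan2(-1289, 326) = -75.8 deg
adjusted to 0-360: 284.2 degrees

284.2 degrees


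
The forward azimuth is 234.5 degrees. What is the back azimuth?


back azimuth = (234.5 + 180) mod 360 = 54.5 degrees

54.5 degrees


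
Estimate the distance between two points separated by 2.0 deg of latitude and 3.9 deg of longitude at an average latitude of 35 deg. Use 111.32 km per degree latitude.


dlat_km = 2.0 * 111.32 = 222.64
dlon_km = 3.9 * 111.32 * cos(35) ≈ 355.633
dist = sqrt(222.64^2 + 355.633^2) ≈ 419.6 km

419.6 km


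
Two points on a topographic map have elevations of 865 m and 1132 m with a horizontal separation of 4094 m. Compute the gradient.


gradient = (1132 - 865) / 4094 = 267 / 4094 = 0.0652

0.0652


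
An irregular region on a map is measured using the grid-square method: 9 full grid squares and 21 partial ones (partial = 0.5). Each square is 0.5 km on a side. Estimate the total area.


effective squares = 9 + 21 * 0.5 = 19.5
area = 19.5 * 0.25 = 4.875 km^2

4.875 km^2


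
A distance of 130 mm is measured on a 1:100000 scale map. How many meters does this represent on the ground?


ground = 130 mm * 100000 / 1000 = 13000.0 m

13000.0 m


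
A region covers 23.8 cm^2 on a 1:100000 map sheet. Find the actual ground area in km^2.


ground_area = 23.8 * (100000/100)^2 = 23800000.0 m^2 = 23.8 km^2

23.8 km^2


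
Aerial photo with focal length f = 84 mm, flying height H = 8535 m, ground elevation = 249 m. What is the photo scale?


scale = f / (H - h) = 84 mm / 8286 m = 84 / 8286000 = 1:98643

1:98643


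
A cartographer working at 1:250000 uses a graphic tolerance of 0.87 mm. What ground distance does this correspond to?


ground = 0.87 mm * 250000 / 1000 = 217.5 m

217.5 m


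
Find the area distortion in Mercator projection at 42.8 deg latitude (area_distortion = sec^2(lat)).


area_distortion = 1/cos^2(42.8) = 1.857

1.857


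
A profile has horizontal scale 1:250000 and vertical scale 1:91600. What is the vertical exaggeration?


VE = horizontal_scale / vertical_scale = 250000 / 91600 ≈ 2.7

2.7x


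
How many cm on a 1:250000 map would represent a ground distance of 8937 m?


map_cm = 8937 * 100 / 250000 = 3.5748 cm ≈ 3.57 cm

3.57 cm


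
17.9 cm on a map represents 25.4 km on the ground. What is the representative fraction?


ground = 25.4 km = 2540000 cm; RF denominator = ground / map = 2540000 / 17.9 ≈ 141899; RF = 1:141899

1:141899


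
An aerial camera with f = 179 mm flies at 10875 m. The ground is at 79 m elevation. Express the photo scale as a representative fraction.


scale = f / (H - h) = 179 mm / 10796 m = 179 / 10796000 = 1:60313

1:60313


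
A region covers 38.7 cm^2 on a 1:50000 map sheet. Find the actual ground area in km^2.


ground_area = 38.7 * (50000/100)^2 = 9675000.0 m^2 = 9.675 km^2

9.675 km^2


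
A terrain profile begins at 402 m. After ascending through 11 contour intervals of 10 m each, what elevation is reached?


elevation = 402 + 11 * 10 = 512 m

512 m


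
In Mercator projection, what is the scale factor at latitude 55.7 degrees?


SF = 1 / cos(55.7) = 1 / 0.563526 = 1.775

1.775


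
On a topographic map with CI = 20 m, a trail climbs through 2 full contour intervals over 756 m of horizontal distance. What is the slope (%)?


elevation change = 2 * 20 = 40 m
slope = 40 / 756 * 100 = 5.3%

5.3%


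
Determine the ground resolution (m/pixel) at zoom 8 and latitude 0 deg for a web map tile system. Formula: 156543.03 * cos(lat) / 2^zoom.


res = 156543.03 * cos(0) / 2^8 = 156543.03 * 1.0 / 256 = 611.5 m/pixel

611.5 m/pixel


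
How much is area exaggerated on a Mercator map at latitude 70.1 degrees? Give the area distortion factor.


area_distortion = 1/cos^2(70.1) = 8.631

8.631


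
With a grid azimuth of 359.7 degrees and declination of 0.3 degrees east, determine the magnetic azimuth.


magnetic azimuth = grid azimuth - declination (east +ve)
mag_az = 359.7 - 0.3 = 359.4 degrees

359.4 degrees


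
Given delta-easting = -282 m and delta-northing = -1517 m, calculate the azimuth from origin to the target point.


az = atan2(-282, -1517) = -169.5 deg
adjusted to 0-360: 190.5 degrees

190.5 degrees


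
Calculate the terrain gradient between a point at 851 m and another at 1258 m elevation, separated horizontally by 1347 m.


gradient = (1258 - 851) / 1347 = 407 / 1347 = 0.3022

0.3022


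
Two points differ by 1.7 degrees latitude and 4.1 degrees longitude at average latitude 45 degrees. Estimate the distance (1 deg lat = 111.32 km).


dlat_km = 1.7 * 111.32 = 189.244
dlon_km = 4.1 * 111.32 * cos(45) ≈ 322.732
dist = sqrt(189.244^2 + 322.732^2) ≈ 374.1 km

374.1 km


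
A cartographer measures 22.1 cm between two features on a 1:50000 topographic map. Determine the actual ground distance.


ground = 22.1 cm * 50000 / 100 = 11050.0 m = 11.05 km

11.05 km


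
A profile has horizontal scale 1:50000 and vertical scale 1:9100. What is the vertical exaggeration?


VE = horizontal_scale / vertical_scale = 50000 / 9100 ≈ 5.5

5.5x


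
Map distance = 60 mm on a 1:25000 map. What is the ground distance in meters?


ground = 60 mm * 25000 / 1000 = 1500.0 m

1500.0 m


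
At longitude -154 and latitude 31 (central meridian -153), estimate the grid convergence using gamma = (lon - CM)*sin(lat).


gamma = (-154 - -153) * sin(31) = -1 * 0.515038 = -0.515 degrees

-0.515 degrees


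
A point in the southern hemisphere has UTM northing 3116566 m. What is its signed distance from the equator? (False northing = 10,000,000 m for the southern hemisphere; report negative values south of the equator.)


For southern: actual = 3116566 - 10000000 = -6883434 m

-6883434 m


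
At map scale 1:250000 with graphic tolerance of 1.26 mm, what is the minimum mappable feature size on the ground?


ground = 1.26 mm * 250000 / 1000 = 315.0 m

315.0 m


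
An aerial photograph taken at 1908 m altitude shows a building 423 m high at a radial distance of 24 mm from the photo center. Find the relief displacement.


d = h * r / H = 423 * 24 / 1908 = 5.32 mm

5.32 mm


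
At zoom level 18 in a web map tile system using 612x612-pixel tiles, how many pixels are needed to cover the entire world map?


tiles per axis = 2^18 = 262144
total tiles = 262144^2 = 68719476736
pixels per axis = 262144 * 612 = 160432128
total pixels = 160432128^2 = 25738467694608384

25738467694608384 pixels


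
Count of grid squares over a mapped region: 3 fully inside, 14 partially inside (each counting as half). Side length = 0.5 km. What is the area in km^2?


effective squares = 3 + 14 * 0.5 = 10.0
area = 10.0 * 0.25 = 2.5 km^2

2.5 km^2


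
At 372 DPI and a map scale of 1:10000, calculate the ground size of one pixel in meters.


pixel_cm = 2.54 / 372 ≈ 0.006828 cm
ground = pixel_cm * 10000 / 100 = 2.54 * 10000 / (372 * 100) = 25400 / 37200 ≈ 0.68 m

0.68 m


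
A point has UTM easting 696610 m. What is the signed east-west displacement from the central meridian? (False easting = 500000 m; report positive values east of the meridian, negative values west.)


displacement = 696610 - 500000 = 196610 m

196610 m


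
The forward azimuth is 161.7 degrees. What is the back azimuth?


back azimuth = (161.7 + 180) mod 360 = 341.7 degrees

341.7 degrees


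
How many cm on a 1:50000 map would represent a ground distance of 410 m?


map_cm = 410 * 100 / 50000 = 0.82 cm

0.82 cm


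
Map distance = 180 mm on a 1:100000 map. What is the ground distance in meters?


ground = 180 mm * 100000 / 1000 = 18000.0 m

18000.0 m


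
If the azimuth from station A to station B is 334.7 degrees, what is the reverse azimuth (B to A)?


back azimuth = (334.7 + 180) mod 360 = 154.7 degrees

154.7 degrees


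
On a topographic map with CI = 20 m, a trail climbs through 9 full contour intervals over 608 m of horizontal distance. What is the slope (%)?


elevation change = 9 * 20 = 180 m
slope = 180 / 608 * 100 = 29.6%

29.6%


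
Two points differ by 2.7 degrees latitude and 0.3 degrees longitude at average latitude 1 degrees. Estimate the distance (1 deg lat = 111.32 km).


dlat_km = 2.7 * 111.32 = 300.564
dlon_km = 0.3 * 111.32 * cos(1) ≈ 33.391
dist = sqrt(300.564^2 + 33.391^2) ≈ 302.4 km

302.4 km


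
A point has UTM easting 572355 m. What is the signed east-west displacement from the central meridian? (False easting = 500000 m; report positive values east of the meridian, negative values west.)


displacement = 572355 - 500000 = 72355 m

72355 m


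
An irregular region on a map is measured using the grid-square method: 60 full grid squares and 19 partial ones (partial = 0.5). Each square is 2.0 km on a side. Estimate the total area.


effective squares = 60 + 19 * 0.5 = 69.5
area = 69.5 * 4.0 = 278.0 km^2

278.0 km^2


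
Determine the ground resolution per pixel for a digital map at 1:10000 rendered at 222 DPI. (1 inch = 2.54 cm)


pixel_cm = 2.54 / 222 ≈ 0.011441 cm
ground = pixel_cm * 10000 / 100 = 2.54 * 10000 / (222 * 100) = 25400 / 22200 ≈ 1.14 m

1.14 m


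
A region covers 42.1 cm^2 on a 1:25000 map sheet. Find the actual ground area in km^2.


ground_area = 42.1 * (25000/100)^2 = 2631250.0 m^2 = 2.63125 km^2 ≈ 2.631 km^2

2.631 km^2


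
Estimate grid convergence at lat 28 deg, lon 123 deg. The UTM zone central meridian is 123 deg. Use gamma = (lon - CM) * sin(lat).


gamma = (123 - 123) * sin(28) = 0 * 0.469472 = 0.0 degrees

0.0 degrees


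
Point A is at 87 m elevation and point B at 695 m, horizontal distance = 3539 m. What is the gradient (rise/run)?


gradient = (695 - 87) / 3539 = 608 / 3539 = 0.1718

0.1718


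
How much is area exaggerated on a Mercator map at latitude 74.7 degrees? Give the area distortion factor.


area_distortion = 1/cos^2(74.7) = 14.362

14.362


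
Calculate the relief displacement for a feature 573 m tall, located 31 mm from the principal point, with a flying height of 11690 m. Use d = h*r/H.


d = h * r / H = 573 * 31 / 11690 = 1.52 mm

1.52 mm


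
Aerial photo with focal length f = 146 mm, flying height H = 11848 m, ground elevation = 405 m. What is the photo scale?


scale = f / (H - h) = 146 mm / 11443 m = 146 / 11443000 = 1:78377

1:78377


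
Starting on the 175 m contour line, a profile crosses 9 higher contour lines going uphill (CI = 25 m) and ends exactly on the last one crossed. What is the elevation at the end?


elevation = 175 + 9 * 25 = 400 m

400 m


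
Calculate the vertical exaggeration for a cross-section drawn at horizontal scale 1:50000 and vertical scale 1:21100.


VE = horizontal_scale / vertical_scale = 50000 / 21100 ≈ 2.4

2.4x


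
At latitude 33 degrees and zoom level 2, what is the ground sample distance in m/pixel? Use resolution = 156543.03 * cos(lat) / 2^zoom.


res = 156543.03 * cos(33) / 2^2 = 156543.03 * 0.83867057 / 4 = 32822.01 m/pixel

32822.01 m/pixel


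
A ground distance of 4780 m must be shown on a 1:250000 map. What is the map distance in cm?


map_cm = 4780 * 100 / 250000 = 1.912 cm ≈ 1.91 cm

1.91 cm


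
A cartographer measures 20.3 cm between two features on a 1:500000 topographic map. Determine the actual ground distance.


ground = 20.3 cm * 500000 / 100 = 101500.0 m = 101.5 km

101.5 km


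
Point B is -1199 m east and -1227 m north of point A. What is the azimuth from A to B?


az = atan2(-1199, -1227) = -135.7 deg
adjusted to 0-360: 224.3 degrees

224.3 degrees


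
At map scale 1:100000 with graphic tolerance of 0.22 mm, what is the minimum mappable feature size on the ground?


ground = 0.22 mm * 100000 / 1000 = 22.0 m

22.0 m


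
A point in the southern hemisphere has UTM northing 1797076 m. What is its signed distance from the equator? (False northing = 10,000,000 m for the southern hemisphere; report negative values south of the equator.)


For southern: actual = 1797076 - 10000000 = -8202924 m

-8202924 m


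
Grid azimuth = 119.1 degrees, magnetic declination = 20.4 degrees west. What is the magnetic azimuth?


magnetic azimuth = grid azimuth - declination (east +ve)
mag_az = 119.1 - -20.4 = 139.5 degrees

139.5 degrees


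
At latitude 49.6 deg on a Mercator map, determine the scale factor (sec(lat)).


SF = 1 / cos(49.6) = 1 / 0.64812 = 1.543

1.543


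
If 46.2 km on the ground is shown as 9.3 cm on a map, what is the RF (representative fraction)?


ground = 46.2 km = 4620000 cm; RF denominator = ground / map = 4620000 / 9.3 ≈ 496774; RF = 1:496774

1:496774


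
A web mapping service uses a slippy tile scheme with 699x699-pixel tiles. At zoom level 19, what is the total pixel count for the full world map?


tiles per axis = 2^19 = 524288
total tiles = 524288^2 = 274877906944
pixels per axis = 524288 * 699 = 366477312
total pixels = 366477312^2 = 134305620210745344

134305620210745344 pixels


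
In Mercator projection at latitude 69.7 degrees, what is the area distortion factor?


area_distortion = 1/cos^2(69.7) = 8.308

8.308


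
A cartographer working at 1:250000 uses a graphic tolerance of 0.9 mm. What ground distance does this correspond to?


ground = 0.9 mm * 250000 / 1000 = 225.0 m

225.0 m


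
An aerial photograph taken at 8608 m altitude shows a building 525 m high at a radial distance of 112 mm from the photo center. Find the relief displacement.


d = h * r / H = 525 * 112 / 8608 = 6.83 mm

6.83 mm


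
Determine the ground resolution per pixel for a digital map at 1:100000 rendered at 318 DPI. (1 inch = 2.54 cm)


pixel_cm = 2.54 / 318 ≈ 0.007987 cm
ground = pixel_cm * 100000 / 100 = 2.54 * 100000 / (318 * 100) = 254000 / 31800 ≈ 7.99 m

7.99 m


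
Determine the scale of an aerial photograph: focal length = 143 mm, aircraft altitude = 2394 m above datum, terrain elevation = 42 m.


scale = f / (H - h) = 143 mm / 2352 m = 143 / 2352000 = 1:16448

1:16448


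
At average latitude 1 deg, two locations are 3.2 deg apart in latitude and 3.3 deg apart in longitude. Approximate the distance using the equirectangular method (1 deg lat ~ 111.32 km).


dlat_km = 3.2 * 111.32 = 356.224
dlon_km = 3.3 * 111.32 * cos(1) ≈ 367.3
dist = sqrt(356.224^2 + 367.3^2) ≈ 511.7 km

511.7 km


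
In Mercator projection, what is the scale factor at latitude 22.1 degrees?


SF = 1 / cos(22.1) = 1 / 0.926529 = 1.079

1.079


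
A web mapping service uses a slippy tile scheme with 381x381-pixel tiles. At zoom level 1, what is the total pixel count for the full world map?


tiles per axis = 2^1 = 2
total tiles = 2^2 = 4
pixels per axis = 2 * 381 = 762
total pixels = 762^2 = 580644

580644 pixels


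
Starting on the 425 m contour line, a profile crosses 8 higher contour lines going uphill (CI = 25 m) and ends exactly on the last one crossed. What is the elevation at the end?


elevation = 425 + 8 * 25 = 625 m

625 m


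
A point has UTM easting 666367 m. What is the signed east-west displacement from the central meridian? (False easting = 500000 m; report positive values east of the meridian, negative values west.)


displacement = 666367 - 500000 = 166367 m

166367 m


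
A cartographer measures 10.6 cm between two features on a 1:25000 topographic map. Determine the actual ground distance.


ground = 10.6 cm * 25000 / 100 = 2650.0 m = 2.65 km

2.65 km


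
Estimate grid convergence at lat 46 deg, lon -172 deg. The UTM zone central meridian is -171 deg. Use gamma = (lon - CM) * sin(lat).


gamma = (-172 - -171) * sin(46) = -1 * 0.71934 = -0.719 degrees

-0.719 degrees


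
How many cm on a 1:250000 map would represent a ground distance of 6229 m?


map_cm = 6229 * 100 / 250000 = 2.4916 cm ≈ 2.49 cm

2.49 cm


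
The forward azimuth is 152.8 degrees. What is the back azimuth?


back azimuth = (152.8 + 180) mod 360 = 332.8 degrees

332.8 degrees


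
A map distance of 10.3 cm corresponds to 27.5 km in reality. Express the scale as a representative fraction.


ground = 27.5 km = 2750000 cm; RF denominator = ground / map = 2750000 / 10.3 ≈ 266990; RF = 1:266990

1:266990


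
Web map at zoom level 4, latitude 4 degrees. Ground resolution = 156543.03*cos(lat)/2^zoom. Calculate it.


res = 156543.03 * cos(4) / 2^4 = 156543.03 * 0.99756405 / 16 = 9760.11 m/pixel

9760.11 m/pixel


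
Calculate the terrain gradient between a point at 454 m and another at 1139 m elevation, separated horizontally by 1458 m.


gradient = (1139 - 454) / 1458 = 685 / 1458 = 0.4698

0.4698


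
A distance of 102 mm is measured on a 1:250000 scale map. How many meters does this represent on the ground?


ground = 102 mm * 250000 / 1000 = 25500.0 m

25500.0 m


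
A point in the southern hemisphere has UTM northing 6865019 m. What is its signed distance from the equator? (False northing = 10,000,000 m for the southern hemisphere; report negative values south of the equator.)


For southern: actual = 6865019 - 10000000 = -3134981 m

-3134981 m


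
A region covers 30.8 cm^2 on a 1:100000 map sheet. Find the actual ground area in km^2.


ground_area = 30.8 * (100000/100)^2 = 30800000.0 m^2 = 30.8 km^2

30.8 km^2


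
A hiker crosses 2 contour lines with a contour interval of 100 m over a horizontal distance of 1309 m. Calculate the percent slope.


elevation change = 2 * 100 = 200 m
slope = 200 / 1309 * 100 = 15.3%

15.3%


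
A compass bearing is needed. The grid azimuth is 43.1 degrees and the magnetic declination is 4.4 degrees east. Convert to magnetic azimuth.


magnetic azimuth = grid azimuth - declination (east +ve)
mag_az = 43.1 - 4.4 = 38.7 degrees

38.7 degrees


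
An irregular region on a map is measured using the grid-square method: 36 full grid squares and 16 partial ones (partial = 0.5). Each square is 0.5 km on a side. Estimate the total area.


effective squares = 36 + 16 * 0.5 = 44.0
area = 44.0 * 0.25 = 11.0 km^2

11.0 km^2


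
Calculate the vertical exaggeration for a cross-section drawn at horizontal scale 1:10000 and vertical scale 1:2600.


VE = horizontal_scale / vertical_scale = 10000 / 2600 ≈ 3.8

3.8x


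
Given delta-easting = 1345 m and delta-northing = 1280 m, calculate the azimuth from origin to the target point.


az = atan2(1345, 1280) = 46.4 deg
adjusted to 0-360: 46.4 degrees

46.4 degrees


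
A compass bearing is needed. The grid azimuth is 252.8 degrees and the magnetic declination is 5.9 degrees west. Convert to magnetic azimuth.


magnetic azimuth = grid azimuth - declination (east +ve)
mag_az = 252.8 - -5.9 = 258.7 degrees

258.7 degrees


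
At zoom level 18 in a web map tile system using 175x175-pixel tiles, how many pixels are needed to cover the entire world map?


tiles per axis = 2^18 = 262144
total tiles = 262144^2 = 68719476736
pixels per axis = 262144 * 175 = 45875200
total pixels = 45875200^2 = 2104533975040000

2104533975040000 pixels


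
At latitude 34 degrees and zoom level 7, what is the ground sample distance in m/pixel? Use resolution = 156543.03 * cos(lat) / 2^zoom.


res = 156543.03 * cos(34) / 2^7 = 156543.03 * 0.82903757 / 128 = 1013.91 m/pixel

1013.91 m/pixel


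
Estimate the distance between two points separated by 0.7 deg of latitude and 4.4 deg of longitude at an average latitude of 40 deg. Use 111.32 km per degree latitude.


dlat_km = 0.7 * 111.32 = 77.924
dlon_km = 4.4 * 111.32 * cos(40) ≈ 375.215
dist = sqrt(77.924^2 + 375.215^2) ≈ 383.2 km

383.2 km


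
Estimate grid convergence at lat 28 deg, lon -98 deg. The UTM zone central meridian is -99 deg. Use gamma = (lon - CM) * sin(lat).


gamma = (-98 - -99) * sin(28) = 1 * 0.469472 = 0.469 degrees

0.469 degrees


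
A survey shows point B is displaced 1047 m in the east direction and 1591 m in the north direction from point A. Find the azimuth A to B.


az = atan2(1047, 1591) = 33.3 deg
adjusted to 0-360: 33.3 degrees

33.3 degrees


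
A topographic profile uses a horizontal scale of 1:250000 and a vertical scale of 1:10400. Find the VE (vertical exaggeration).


VE = horizontal_scale / vertical_scale = 250000 / 10400 ≈ 24.0

24.0x


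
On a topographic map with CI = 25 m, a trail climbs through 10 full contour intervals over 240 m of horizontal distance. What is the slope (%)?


elevation change = 10 * 25 = 250 m
slope = 250 / 240 * 100 = 104.2%

104.2%


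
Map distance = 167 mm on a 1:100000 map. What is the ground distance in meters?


ground = 167 mm * 100000 / 1000 = 16700.0 m

16700.0 m


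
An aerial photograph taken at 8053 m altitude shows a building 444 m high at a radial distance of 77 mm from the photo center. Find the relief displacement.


d = h * r / H = 444 * 77 / 8053 = 4.25 mm

4.25 mm


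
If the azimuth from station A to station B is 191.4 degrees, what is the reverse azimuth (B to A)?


back azimuth = (191.4 + 180) mod 360 = 11.4 degrees

11.4 degrees


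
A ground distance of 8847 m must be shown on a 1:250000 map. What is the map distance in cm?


map_cm = 8847 * 100 / 250000 = 3.5388 cm ≈ 3.54 cm

3.54 cm


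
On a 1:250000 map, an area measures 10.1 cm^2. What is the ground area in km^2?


ground_area = 10.1 * (250000/100)^2 = 63125000.0 m^2 = 63.125 km^2

63.125 km^2


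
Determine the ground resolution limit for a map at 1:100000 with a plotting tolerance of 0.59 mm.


ground = 0.59 mm * 100000 / 1000 = 59.0 m

59.0 m


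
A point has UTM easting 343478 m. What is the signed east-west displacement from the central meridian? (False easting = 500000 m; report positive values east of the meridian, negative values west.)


displacement = 343478 - 500000 = -156522 m

-156522 m


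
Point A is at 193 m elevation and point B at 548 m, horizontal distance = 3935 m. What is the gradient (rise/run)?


gradient = (548 - 193) / 3935 = 355 / 3935 = 0.0902

0.0902


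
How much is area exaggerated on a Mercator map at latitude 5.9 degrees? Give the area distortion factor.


area_distortion = 1/cos^2(5.9) = 1.011

1.011


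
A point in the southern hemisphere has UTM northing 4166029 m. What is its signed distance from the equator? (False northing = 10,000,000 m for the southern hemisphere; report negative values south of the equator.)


For southern: actual = 4166029 - 10000000 = -5833971 m

-5833971 m


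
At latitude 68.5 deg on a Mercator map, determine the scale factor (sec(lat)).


SF = 1 / cos(68.5) = 1 / 0.366501 = 2.729

2.729


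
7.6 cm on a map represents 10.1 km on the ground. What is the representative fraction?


ground = 10.1 km = 1010000 cm; RF denominator = ground / map = 1010000 / 7.6 ≈ 132895; RF = 1:132895

1:132895


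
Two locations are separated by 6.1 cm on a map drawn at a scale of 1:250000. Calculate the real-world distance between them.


ground = 6.1 cm * 250000 / 100 = 15250.0 m = 15.25 km

15.25 km


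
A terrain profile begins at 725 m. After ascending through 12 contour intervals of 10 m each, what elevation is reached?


elevation = 725 + 12 * 10 = 845 m

845 m


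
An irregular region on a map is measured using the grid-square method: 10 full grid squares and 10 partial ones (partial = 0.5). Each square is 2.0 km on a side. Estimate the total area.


effective squares = 10 + 10 * 0.5 = 15.0
area = 15.0 * 4.0 = 60.0 km^2

60.0 km^2


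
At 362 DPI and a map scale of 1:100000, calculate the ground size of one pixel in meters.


pixel_cm = 2.54 / 362 ≈ 0.007017 cm
ground = pixel_cm * 100000 / 100 = 2.54 * 100000 / (362 * 100) = 254000 / 36200 ≈ 7.02 m

7.02 m


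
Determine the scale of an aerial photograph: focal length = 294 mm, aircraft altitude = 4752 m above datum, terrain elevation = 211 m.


scale = f / (H - h) = 294 mm / 4541 m = 294 / 4541000 = 1:15446

1:15446


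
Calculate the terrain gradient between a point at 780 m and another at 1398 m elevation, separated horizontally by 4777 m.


gradient = (1398 - 780) / 4777 = 618 / 4777 = 0.1294

0.1294


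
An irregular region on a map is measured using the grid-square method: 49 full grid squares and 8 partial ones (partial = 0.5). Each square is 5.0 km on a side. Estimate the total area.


effective squares = 49 + 8 * 0.5 = 53.0
area = 53.0 * 25.0 = 1325.0 km^2

1325.0 km^2


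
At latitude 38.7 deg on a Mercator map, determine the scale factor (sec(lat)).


SF = 1 / cos(38.7) = 1 / 0.78043 = 1.281

1.281


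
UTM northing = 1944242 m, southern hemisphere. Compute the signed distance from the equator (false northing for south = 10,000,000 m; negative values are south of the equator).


For southern: actual = 1944242 - 10000000 = -8055758 m

-8055758 m


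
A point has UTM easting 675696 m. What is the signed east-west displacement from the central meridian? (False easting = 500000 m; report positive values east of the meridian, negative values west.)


displacement = 675696 - 500000 = 175696 m

175696 m


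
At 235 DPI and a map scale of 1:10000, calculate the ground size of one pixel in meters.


pixel_cm = 2.54 / 235 ≈ 0.010809 cm
ground = pixel_cm * 10000 / 100 = 2.54 * 10000 / (235 * 100) = 25400 / 23500 ≈ 1.08 m

1.08 m


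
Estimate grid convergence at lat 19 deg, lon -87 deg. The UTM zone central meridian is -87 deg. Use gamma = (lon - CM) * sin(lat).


gamma = (-87 - -87) * sin(19) = 0 * 0.325568 = 0.0 degrees

0.0 degrees
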